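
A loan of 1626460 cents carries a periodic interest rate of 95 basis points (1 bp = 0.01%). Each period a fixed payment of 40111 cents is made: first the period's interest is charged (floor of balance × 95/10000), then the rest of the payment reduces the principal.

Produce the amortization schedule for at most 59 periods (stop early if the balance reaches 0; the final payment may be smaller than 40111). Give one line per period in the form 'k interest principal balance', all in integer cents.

1 15451 24660 1601800
2 15217 24894 1576906
3 14980 25131 1551775
4 14741 25370 1526405
5 14500 25611 1500794
6 14257 25854 1474940
7 14011 26100 1448840
8 13763 26348 1422492
9 13513 26598 1395894
10 13260 26851 1369043
11 13005 27106 1341937
12 12748 27363 1314574
13 12488 27623 1286951
14 12226 27885 1259066
15 11961 28150 1230916
16 11693 28418 1202498
17 11423 28688 1173810
18 11151 28960 1144850
19 10876 29235 1115615
20 10598 29513 1086102
21 10317 29794 1056308
22 10034 30077 1026231
23 9749 30362 995869
24 9460 30651 965218
25 9169 30942 934276
26 8875 31236 903040
27 8578 31533 871507
28 8279 31832 839675
29 7976 32135 807540
30 7671 32440 775100
31 7363 32748 742352
32 7052 33059 709293
33 6738 33373 675920
34 6421 33690 642230
35 6101 34010 608220
36 5778 34333 573887
37 5451 34660 539227
38 5122 34989 504238
39 4790 35321 468917
40 4454 35657 433260
41 4115 35996 397264
42 3774 36337 360927
43 3428 36683 324244
44 3080 37031 287213
45 2728 37383 249830
46 2373 37738 212092
47 2014 38097 173995
48 1652 38459 135536
49 1287 38824 96712
50 918 39193 57519
51 546 39565 17954
52 170 17954 0

1. interest=⌊1626460·95/10000⌋=15451; principal=40111-15451=24660; balance=1626460-24660=1601800
2. interest=⌊1601800·95/10000⌋=15217; principal=40111-15217=24894; balance=1601800-24894=1576906
3. interest=⌊1576906·95/10000⌋=14980; principal=40111-14980=25131; balance=1576906-25131=1551775
4. interest=⌊1551775·95/10000⌋=14741; principal=40111-14741=25370; balance=1551775-25370=1526405
5. interest=⌊1526405·95/10000⌋=14500; principal=40111-14500=25611; balance=1526405-25611=1500794
6. interest=⌊1500794·95/10000⌋=14257; principal=40111-14257=25854; balance=1500794-25854=1474940
7. interest=⌊1474940·95/10000⌋=14011; principal=40111-14011=26100; balance=1474940-26100=1448840
8. interest=⌊1448840·95/10000⌋=13763; principal=40111-13763=26348; balance=1448840-26348=1422492
9. interest=⌊1422492·95/10000⌋=13513; principal=40111-13513=26598; balance=1422492-26598=1395894
10. interest=⌊1395894·95/10000⌋=13260; principal=40111-13260=26851; balance=1395894-26851=1369043
11. interest=⌊1369043·95/10000⌋=13005; principal=40111-13005=27106; balance=1369043-27106=1341937
12. interest=⌊1341937·95/10000⌋=12748; principal=40111-12748=27363; balance=1341937-27363=1314574
13. interest=⌊1314574·95/10000⌋=12488; principal=40111-12488=27623; balance=1314574-27623=1286951
14. interest=⌊1286951·95/10000⌋=12226; principal=40111-12226=27885; balance=1286951-27885=1259066
15. interest=⌊1259066·95/10000⌋=11961; principal=40111-11961=28150; balance=1259066-28150=1230916
16. interest=⌊1230916·95/10000⌋=11693; principal=40111-11693=28418; balance=1230916-28418=1202498
17. interest=⌊1202498·95/10000⌋=11423; principal=40111-11423=28688; balance=1202498-28688=1173810
18. interest=⌊1173810·95/10000⌋=11151; principal=40111-11151=28960; balance=1173810-28960=1144850
19. interest=⌊1144850·95/10000⌋=10876; principal=40111-10876=29235; balance=1144850-29235=1115615
20. interest=⌊1115615·95/10000⌋=10598; principal=40111-10598=29513; balance=1115615-29513=1086102
21. interest=⌊1086102·95/10000⌋=10317; principal=40111-10317=29794; balance=1086102-29794=1056308
22. interest=⌊1056308·95/10000⌋=10034; principal=40111-10034=30077; balance=1056308-30077=1026231
23. interest=⌊1026231·95/10000⌋=9749; principal=40111-9749=30362; balance=1026231-30362=995869
24. interest=⌊995869·95/10000⌋=9460; principal=40111-9460=30651; balance=995869-30651=965218
25. interest=⌊965218·95/10000⌋=9169; principal=40111-9169=30942; balance=965218-30942=934276
26. interest=⌊934276·95/10000⌋=8875; principal=40111-8875=31236; balance=934276-31236=903040
27. interest=⌊903040·95/10000⌋=8578; principal=40111-8578=31533; balance=903040-31533=871507
28. interest=⌊871507·95/10000⌋=8279; principal=40111-8279=31832; balance=871507-31832=839675
29. interest=⌊839675·95/10000⌋=7976; principal=40111-7976=32135; balance=839675-32135=807540
30. interest=⌊807540·95/10000⌋=7671; principal=40111-7671=32440; balance=807540-32440=775100
31. interest=⌊775100·95/10000⌋=7363; principal=40111-7363=32748; balance=775100-32748=742352
32. interest=⌊742352·95/10000⌋=7052; principal=40111-7052=33059; balance=742352-33059=709293
33. interest=⌊709293·95/10000⌋=6738; principal=40111-6738=33373; balance=709293-33373=675920
34. interest=⌊675920·95/10000⌋=6421; principal=40111-6421=33690; balance=675920-33690=642230
35. interest=⌊642230·95/10000⌋=6101; principal=40111-6101=34010; balance=642230-34010=608220
36. interest=⌊608220·95/10000⌋=5778; principal=40111-5778=34333; balance=608220-34333=573887
37. interest=⌊573887·95/10000⌋=5451; principal=40111-5451=34660; balance=573887-34660=539227
38. interest=⌊539227·95/10000⌋=5122; principal=40111-5122=34989; balance=539227-34989=504238
39. interest=⌊504238·95/10000⌋=4790; principal=40111-4790=35321; balance=504238-35321=468917
40. interest=⌊468917·95/10000⌋=4454; principal=40111-4454=35657; balance=468917-35657=433260
41. interest=⌊433260·95/10000⌋=4115; principal=40111-4115=35996; balance=433260-35996=397264
42. interest=⌊397264·95/10000⌋=3774; principal=40111-3774=36337; balance=397264-36337=360927
43. interest=⌊360927·95/10000⌋=3428; principal=40111-3428=36683; balance=360927-36683=324244
44. interest=⌊324244·95/10000⌋=3080; principal=40111-3080=37031; balance=324244-37031=287213
45. interest=⌊287213·95/10000⌋=2728; principal=40111-2728=37383; balance=287213-37383=249830
46. interest=⌊249830·95/10000⌋=2373; principal=40111-2373=37738; balance=249830-37738=212092
47. interest=⌊212092·95/10000⌋=2014; principal=40111-2014=38097; balance=212092-38097=173995
48. interest=⌊173995·95/10000⌋=1652; principal=40111-1652=38459; balance=173995-38459=135536
49. interest=⌊135536·95/10000⌋=1287; principal=40111-1287=38824; balance=135536-38824=96712
50. interest=⌊96712·95/10000⌋=918; principal=40111-918=39193; balance=96712-39193=57519
51. interest=⌊57519·95/10000⌋=546; principal=40111-546=39565; balance=57519-39565=17954
52. interest=⌊17954·95/10000⌋=170; principal=min(40111-170,17954)=17954; balance=17954-17954=0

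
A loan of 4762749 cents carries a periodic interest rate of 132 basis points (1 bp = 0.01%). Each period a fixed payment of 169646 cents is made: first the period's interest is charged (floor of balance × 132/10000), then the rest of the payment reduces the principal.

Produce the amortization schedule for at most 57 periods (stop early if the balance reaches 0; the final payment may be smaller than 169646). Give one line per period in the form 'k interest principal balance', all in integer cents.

1. interest=⌊4762749·132/10000⌋=62868; principal=169646-62868=106778; balance=4762749-106778=4655971
2. interest=⌊4655971·132/10000⌋=61458; principal=169646-61458=108188; balance=4655971-108188=4547783
3. interest=⌊4547783·132/10000⌋=60030; principal=169646-60030=109616; balance=4547783-109616=4438167
4. interest=⌊4438167·132/10000⌋=58583; principal=169646-58583=111063; balance=4438167-111063=4327104
5. interest=⌊4327104·132/10000⌋=57117; principal=169646-57117=112529; balance=4327104-112529=4214575
6. interest=⌊4214575·132/10000⌋=55632; principal=169646-55632=114014; balance=4214575-114014=4100561
7. interest=⌊4100561·132/10000⌋=54127; principal=169646-54127=115519; balance=4100561-115519=3985042
8. interest=⌊3985042·132/10000⌋=52602; principal=169646-52602=117044; balance=3985042-117044=3867998
9. interest=⌊3867998·132/10000⌋=51057; principal=169646-51057=118589; balance=3867998-118589=3749409
10. interest=⌊3749409·132/10000⌋=49492; principal=169646-49492=120154; balance=3749409-120154=3629255
11. interest=⌊3629255·132/10000⌋=47906; principal=169646-47906=121740; balance=3629255-121740=3507515
12. interest=⌊3507515·132/10000⌋=46299; principal=169646-46299=123347; balance=3507515-123347=3384168
13. interest=⌊3384168·132/10000⌋=44671; principal=169646-44671=124975; balance=3384168-124975=3259193
14. interest=⌊3259193·132/10000⌋=43021; principal=169646-43021=126625; balance=3259193-126625=3132568
15. interest=⌊3132568·132/10000⌋=41349; principal=169646-41349=128297; balance=3132568-128297=3004271
16. interest=⌊3004271·132/10000⌋=39656; principal=169646-39656=129990; balance=3004271-129990=2874281
17. interest=⌊2874281·132/10000⌋=37940; principal=169646-37940=131706; balance=2874281-131706=2742575
18. interest=⌊2742575·132/10000⌋=36201; principal=169646-36201=133445; balance=2742575-133445=2609130
19. interest=⌊2609130·132/10000⌋=34440; principal=169646-34440=135206; balance=2609130-135206=2473924
20. interest=⌊2473924·132/10000⌋=32655; principal=169646-32655=136991; balance=2473924-136991=2336933
21. interest=⌊2336933·132/10000⌋=30847; principal=169646-30847=138799; balance=2336933-138799=2198134
22. interest=⌊2198134·132/10000⌋=29015; principal=169646-29015=140631; balance=2198134-140631=2057503
23. interest=⌊2057503·132/10000⌋=27159; principal=169646-27159=142487; balance=2057503-142487=1915016
24. interest=⌊1915016·132/10000⌋=25278; principal=169646-25278=144368; balance=1915016-144368=1770648
25. interest=⌊1770648·132/10000⌋=23372; principal=169646-23372=146274; balance=1770648-146274=1624374
26. interest=⌊1624374·132/10000⌋=21441; principal=169646-21441=148205; balance=1624374-148205=1476169
27. interest=⌊1476169·132/10000⌋=19485; principal=169646-19485=150161; balance=1476169-150161=1326008
28. interest=⌊1326008·132/10000⌋=17503; principal=169646-17503=152143; balance=1326008-152143=1173865
29. interest=⌊1173865·132/10000⌋=15495; principal=169646-15495=154151; balance=1173865-154151=1019714
30. interest=⌊1019714·132/10000⌋=13460; principal=169646-13460=156186; balance=1019714-156186=863528
31. interest=⌊863528·132/10000⌋=11398; principal=169646-11398=158248; balance=863528-158248=705280
32. interest=⌊705280·132/10000⌋=9309; principal=169646-9309=160337; balance=705280-160337=544943
33. interest=⌊544943·132/10000⌋=7193; principal=169646-7193=162453; balance=544943-162453=382490
34. interest=⌊382490·132/10000⌋=5048; principal=169646-5048=164598; balance=382490-164598=217892
35. interest=⌊217892·132/10000⌋=2876; principal=169646-2876=166770; balance=217892-166770=51122
36. interest=⌊51122·132/10000⌋=674; principal=min(169646-674,51122)=51122; balance=51122-51122=0

1 62868 106778 4655971
2 61458 108188 4547783
3 60030 109616 4438167
4 58583 111063 4327104
5 57117 112529 4214575
6 55632 114014 4100561
7 54127 115519 3985042
8 52602 117044 3867998
9 51057 118589 3749409
10 49492 120154 3629255
11 47906 121740 3507515
12 46299 123347 3384168
13 44671 124975 3259193
14 43021 126625 3132568
15 41349 128297 3004271
16 39656 129990 2874281
17 37940 131706 2742575
18 36201 133445 2609130
19 34440 135206 2473924
20 32655 136991 2336933
21 30847 138799 2198134
22 29015 140631 2057503
23 27159 142487 1915016
24 25278 144368 1770648
25 23372 146274 1624374
26 21441 148205 1476169
27 19485 150161 1326008
28 17503 152143 1173865
29 15495 154151 1019714
30 13460 156186 863528
31 11398 158248 705280
32 9309 160337 544943
33 7193 162453 382490
34 5048 164598 217892
35 2876 166770 51122
36 674 51122 0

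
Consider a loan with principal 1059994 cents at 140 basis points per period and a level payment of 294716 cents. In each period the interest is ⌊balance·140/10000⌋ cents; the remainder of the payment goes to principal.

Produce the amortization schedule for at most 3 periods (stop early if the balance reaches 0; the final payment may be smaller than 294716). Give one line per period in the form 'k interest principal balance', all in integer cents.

1 14839 279877 780117
2 10921 283795 496322
3 6948 287768 208554

1. interest=⌊1059994·140/10000⌋=14839; principal=294716-14839=279877; balance=1059994-279877=780117
2. interest=⌊780117·140/10000⌋=10921; principal=294716-10921=283795; balance=780117-283795=496322
3. interest=⌊496322·140/10000⌋=6948; principal=294716-6948=287768; balance=496322-287768=208554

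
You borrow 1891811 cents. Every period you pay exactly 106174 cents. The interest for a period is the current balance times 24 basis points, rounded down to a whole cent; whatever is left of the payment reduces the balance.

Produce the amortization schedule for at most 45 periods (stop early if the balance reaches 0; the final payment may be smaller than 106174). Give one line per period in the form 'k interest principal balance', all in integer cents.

1. interest=⌊1891811·24/10000⌋=4540; principal=106174-4540=101634; balance=1891811-101634=1790177
2. interest=⌊1790177·24/10000⌋=4296; principal=106174-4296=101878; balance=1790177-101878=1688299
3. interest=⌊1688299·24/10000⌋=4051; principal=106174-4051=102123; balance=1688299-102123=1586176
4. interest=⌊1586176·24/10000⌋=3806; principal=106174-3806=102368; balance=1586176-102368=1483808
5. interest=⌊1483808·24/10000⌋=3561; principal=106174-3561=102613; balance=1483808-102613=1381195
6. interest=⌊1381195·24/10000⌋=3314; principal=106174-3314=102860; balance=1381195-102860=1278335
7. interest=⌊1278335·24/10000⌋=3068; principal=106174-3068=103106; balance=1278335-103106=1175229
8. interest=⌊1175229·24/10000⌋=2820; principal=106174-2820=103354; balance=1175229-103354=1071875
9. interest=⌊1071875·24/10000⌋=2572; principal=106174-2572=103602; balance=1071875-103602=968273
10. interest=⌊968273·24/10000⌋=2323; principal=106174-2323=103851; balance=968273-103851=864422
11. interest=⌊864422·24/10000⌋=2074; principal=106174-2074=104100; balance=864422-104100=760322
12. interest=⌊760322·24/10000⌋=1824; principal=106174-1824=104350; balance=760322-104350=655972
13. interest=⌊655972·24/10000⌋=1574; principal=106174-1574=104600; balance=655972-104600=551372
14. interest=⌊551372·24/10000⌋=1323; principal=106174-1323=104851; balance=551372-104851=446521
15. interest=⌊446521·24/10000⌋=1071; principal=106174-1071=105103; balance=446521-105103=341418
16. interest=⌊341418·24/10000⌋=819; principal=106174-819=105355; balance=341418-105355=236063
17. interest=⌊236063·24/10000⌋=566; principal=106174-566=105608; balance=236063-105608=130455
18. interest=⌊130455·24/10000⌋=313; principal=106174-313=105861; balance=130455-105861=24594
19. interest=⌊24594·24/10000⌋=59; principal=min(106174-59,24594)=24594; balance=24594-24594=0

1 4540 101634 1790177
2 4296 101878 1688299
3 4051 102123 1586176
4 3806 102368 1483808
5 3561 102613 1381195
6 3314 102860 1278335
7 3068 103106 1175229
8 2820 103354 1071875
9 2572 103602 968273
10 2323 103851 864422
11 2074 104100 760322
12 1824 104350 655972
13 1574 104600 551372
14 1323 104851 446521
15 1071 105103 341418
16 819 105355 236063
17 566 105608 130455
18 313 105861 24594
19 59 24594 0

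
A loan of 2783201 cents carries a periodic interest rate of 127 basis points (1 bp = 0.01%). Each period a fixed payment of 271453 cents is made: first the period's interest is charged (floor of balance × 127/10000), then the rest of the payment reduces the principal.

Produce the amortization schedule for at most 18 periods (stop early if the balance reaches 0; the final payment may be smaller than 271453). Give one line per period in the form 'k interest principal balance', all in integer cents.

1. interest=⌊2783201·127/10000⌋=35346; principal=271453-35346=236107; balance=2783201-236107=2547094
2. interest=⌊2547094·127/10000⌋=32348; principal=271453-32348=239105; balance=2547094-239105=2307989
3. interest=⌊2307989·127/10000⌋=29311; principal=271453-29311=242142; balance=2307989-242142=2065847
4. interest=⌊2065847·127/10000⌋=26236; principal=271453-26236=245217; balance=2065847-245217=1820630
5. interest=⌊1820630·127/10000⌋=23122; principal=271453-23122=248331; balance=1820630-248331=1572299
6. interest=⌊1572299·127/10000⌋=19968; principal=271453-19968=251485; balance=1572299-251485=1320814
7. interest=⌊1320814·127/10000⌋=16774; principal=271453-16774=254679; balance=1320814-254679=1066135
8. interest=⌊1066135·127/10000⌋=13539; principal=271453-13539=257914; balance=1066135-257914=808221
9. interest=⌊808221·127/10000⌋=10264; principal=271453-10264=261189; balance=808221-261189=547032
10. interest=⌊547032·127/10000⌋=6947; principal=271453-6947=264506; balance=547032-264506=282526
11. interest=⌊282526·127/10000⌋=3588; principal=271453-3588=267865; balance=282526-267865=14661
12. interest=⌊14661·127/10000⌋=186; principal=min(271453-186,14661)=14661; balance=14661-14661=0

1 35346 236107 2547094
2 32348 239105 2307989
3 29311 242142 2065847
4 26236 245217 1820630
5 23122 248331 1572299
6 19968 251485 1320814
7 16774 254679 1066135
8 13539 257914 808221
9 10264 261189 547032
10 6947 264506 282526
11 3588 267865 14661
12 186 14661 0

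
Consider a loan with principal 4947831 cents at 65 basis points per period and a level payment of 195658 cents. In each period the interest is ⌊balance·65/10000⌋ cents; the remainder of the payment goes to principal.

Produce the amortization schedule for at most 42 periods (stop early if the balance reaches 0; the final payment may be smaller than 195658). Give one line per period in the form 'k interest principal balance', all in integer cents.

1 32160 163498 4784333
2 31098 164560 4619773
3 30028 165630 4454143
4 28951 166707 4287436
5 27868 167790 4119646
6 26777 168881 3950765
7 25679 169979 3780786
8 24575 171083 3609703
9 23463 172195 3437508
10 22343 173315 3264193
11 21217 174441 3089752
12 20083 175575 2914177
13 18942 176716 2737461
14 17793 177865 2559596
15 16637 179021 2380575
16 15473 180185 2200390
17 14302 181356 2019034
18 13123 182535 1836499
19 11937 183721 1652778
20 10743 184915 1467863
21 9541 186117 1281746
22 8331 187327 1094419
23 7113 188545 905874
24 5888 189770 716104
25 4654 191004 525100
26 3413 192245 332855
27 2163 193495 139360
28 905 139360 0

1. interest=⌊4947831·65/10000⌋=32160; principal=195658-32160=163498; balance=4947831-163498=4784333
2. interest=⌊4784333·65/10000⌋=31098; principal=195658-31098=164560; balance=4784333-164560=4619773
3. interest=⌊4619773·65/10000⌋=30028; principal=195658-30028=165630; balance=4619773-165630=4454143
4. interest=⌊4454143·65/10000⌋=28951; principal=195658-28951=166707; balance=4454143-166707=4287436
5. interest=⌊4287436·65/10000⌋=27868; principal=195658-27868=167790; balance=4287436-167790=4119646
6. interest=⌊4119646·65/10000⌋=26777; principal=195658-26777=168881; balance=4119646-168881=3950765
7. interest=⌊3950765·65/10000⌋=25679; principal=195658-25679=169979; balance=3950765-169979=3780786
8. interest=⌊3780786·65/10000⌋=24575; principal=195658-24575=171083; balance=3780786-171083=3609703
9. interest=⌊3609703·65/10000⌋=23463; principal=195658-23463=172195; balance=3609703-172195=3437508
10. interest=⌊3437508·65/10000⌋=22343; principal=195658-22343=173315; balance=3437508-173315=3264193
11. interest=⌊3264193·65/10000⌋=21217; principal=195658-21217=174441; balance=3264193-174441=3089752
12. interest=⌊3089752·65/10000⌋=20083; principal=195658-20083=175575; balance=3089752-175575=2914177
13. interest=⌊2914177·65/10000⌋=18942; principal=195658-18942=176716; balance=2914177-176716=2737461
14. interest=⌊2737461·65/10000⌋=17793; principal=195658-17793=177865; balance=2737461-177865=2559596
15. interest=⌊2559596·65/10000⌋=16637; principal=195658-16637=179021; balance=2559596-179021=2380575
16. interest=⌊2380575·65/10000⌋=15473; principal=195658-15473=180185; balance=2380575-180185=2200390
17. interest=⌊2200390·65/10000⌋=14302; principal=195658-14302=181356; balance=2200390-181356=2019034
18. interest=⌊2019034·65/10000⌋=13123; principal=195658-13123=182535; balance=2019034-182535=1836499
19. interest=⌊1836499·65/10000⌋=11937; principal=195658-11937=183721; balance=1836499-183721=1652778
20. interest=⌊1652778·65/10000⌋=10743; principal=195658-10743=184915; balance=1652778-184915=1467863
21. interest=⌊1467863·65/10000⌋=9541; principal=195658-9541=186117; balance=1467863-186117=1281746
22. interest=⌊1281746·65/10000⌋=8331; principal=195658-8331=187327; balance=1281746-187327=1094419
23. interest=⌊1094419·65/10000⌋=7113; principal=195658-7113=188545; balance=1094419-188545=905874
24. interest=⌊905874·65/10000⌋=5888; principal=195658-5888=189770; balance=905874-189770=716104
25. interest=⌊716104·65/10000⌋=4654; principal=195658-4654=191004; balance=716104-191004=525100
26. interest=⌊525100·65/10000⌋=3413; principal=195658-3413=192245; balance=525100-192245=332855
27. interest=⌊332855·65/10000⌋=2163; principal=195658-2163=193495; balance=332855-193495=139360
28. interest=⌊139360·65/10000⌋=905; principal=min(195658-905,139360)=139360; balance=139360-139360=0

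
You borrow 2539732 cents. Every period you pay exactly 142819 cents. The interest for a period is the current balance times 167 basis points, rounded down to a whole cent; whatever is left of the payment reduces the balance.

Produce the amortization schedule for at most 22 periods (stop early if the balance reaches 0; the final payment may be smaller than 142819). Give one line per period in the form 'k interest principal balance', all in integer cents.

1 42413 100406 2439326
2 40736 102083 2337243
3 39031 103788 2233455
4 37298 105521 2127934
5 35536 107283 2020651
6 33744 109075 1911576
7 31923 110896 1800680
8 30071 112748 1687932
9 28188 114631 1573301
10 26274 116545 1456756
11 24327 118492 1338264
12 22349 120470 1217794
13 20337 122482 1095312
14 18291 124528 970784
15 16212 126607 844177
16 14097 128722 715455
17 11948 130871 584584
18 9762 133057 451527
19 7540 135279 316248
20 5281 137538 178710
21 2984 139835 38875
22 649 38875 0

1. interest=⌊2539732·167/10000⌋=42413; principal=142819-42413=100406; balance=2539732-100406=2439326
2. interest=⌊2439326·167/10000⌋=40736; principal=142819-40736=102083; balance=2439326-102083=2337243
3. interest=⌊2337243·167/10000⌋=39031; principal=142819-39031=103788; balance=2337243-103788=2233455
4. interest=⌊2233455·167/10000⌋=37298; principal=142819-37298=105521; balance=2233455-105521=2127934
5. interest=⌊2127934·167/10000⌋=35536; principal=142819-35536=107283; balance=2127934-107283=2020651
6. interest=⌊2020651·167/10000⌋=33744; principal=142819-33744=109075; balance=2020651-109075=1911576
7. interest=⌊1911576·167/10000⌋=31923; principal=142819-31923=110896; balance=1911576-110896=1800680
8. interest=⌊1800680·167/10000⌋=30071; principal=142819-30071=112748; balance=1800680-112748=1687932
9. interest=⌊1687932·167/10000⌋=28188; principal=142819-28188=114631; balance=1687932-114631=1573301
10. interest=⌊1573301·167/10000⌋=26274; principal=142819-26274=116545; balance=1573301-116545=1456756
11. interest=⌊1456756·167/10000⌋=24327; principal=142819-24327=118492; balance=1456756-118492=1338264
12. interest=⌊1338264·167/10000⌋=22349; principal=142819-22349=120470; balance=1338264-120470=1217794
13. interest=⌊1217794·167/10000⌋=20337; principal=142819-20337=122482; balance=1217794-122482=1095312
14. interest=⌊1095312·167/10000⌋=18291; principal=142819-18291=124528; balance=1095312-124528=970784
15. interest=⌊970784·167/10000⌋=16212; principal=142819-16212=126607; balance=970784-126607=844177
16. interest=⌊844177·167/10000⌋=14097; principal=142819-14097=128722; balance=844177-128722=715455
17. interest=⌊715455·167/10000⌋=11948; principal=142819-11948=130871; balance=715455-130871=584584
18. interest=⌊584584·167/10000⌋=9762; principal=142819-9762=133057; balance=584584-133057=451527
19. interest=⌊451527·167/10000⌋=7540; principal=142819-7540=135279; balance=451527-135279=316248
20. interest=⌊316248·167/10000⌋=5281; principal=142819-5281=137538; balance=316248-137538=178710
21. interest=⌊178710·167/10000⌋=2984; principal=142819-2984=139835; balance=178710-139835=38875
22. interest=⌊38875·167/10000⌋=649; principal=min(142819-649,38875)=38875; balance=38875-38875=0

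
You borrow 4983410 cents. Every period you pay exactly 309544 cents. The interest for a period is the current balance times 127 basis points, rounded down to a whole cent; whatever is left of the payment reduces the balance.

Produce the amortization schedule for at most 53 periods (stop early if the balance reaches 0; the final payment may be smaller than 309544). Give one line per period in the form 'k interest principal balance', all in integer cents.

1 63289 246255 4737155
2 60161 249383 4487772
3 56994 252550 4235222
4 53787 255757 3979465
5 50539 259005 3720460
6 47249 262295 3458165
7 43918 265626 3192539
8 40545 268999 2923540
9 37128 272416 2651124
10 33669 275875 2375249
11 30165 279379 2095870
12 26617 282927 1812943
13 23024 286520 1526423
14 19385 290159 1236264
15 15700 293844 942420
16 11968 297576 644844
17 8189 301355 343489
18 4362 305182 38307
19 486 38307 0

1. interest=⌊4983410·127/10000⌋=63289; principal=309544-63289=246255; balance=4983410-246255=4737155
2. interest=⌊4737155·127/10000⌋=60161; principal=309544-60161=249383; balance=4737155-249383=4487772
3. interest=⌊4487772·127/10000⌋=56994; principal=309544-56994=252550; balance=4487772-252550=4235222
4. interest=⌊4235222·127/10000⌋=53787; principal=309544-53787=255757; balance=4235222-255757=3979465
5. interest=⌊3979465·127/10000⌋=50539; principal=309544-50539=259005; balance=3979465-259005=3720460
6. interest=⌊3720460·127/10000⌋=47249; principal=309544-47249=262295; balance=3720460-262295=3458165
7. interest=⌊3458165·127/10000⌋=43918; principal=309544-43918=265626; balance=3458165-265626=3192539
8. interest=⌊3192539·127/10000⌋=40545; principal=309544-40545=268999; balance=3192539-268999=2923540
9. interest=⌊2923540·127/10000⌋=37128; principal=309544-37128=272416; balance=2923540-272416=2651124
10. interest=⌊2651124·127/10000⌋=33669; principal=309544-33669=275875; balance=2651124-275875=2375249
11. interest=⌊2375249·127/10000⌋=30165; principal=309544-30165=279379; balance=2375249-279379=2095870
12. interest=⌊2095870·127/10000⌋=26617; principal=309544-26617=282927; balance=2095870-282927=1812943
13. interest=⌊1812943·127/10000⌋=23024; principal=309544-23024=286520; balance=1812943-286520=1526423
14. interest=⌊1526423·127/10000⌋=19385; principal=309544-19385=290159; balance=1526423-290159=1236264
15. interest=⌊1236264·127/10000⌋=15700; principal=309544-15700=293844; balance=1236264-293844=942420
16. interest=⌊942420·127/10000⌋=11968; principal=309544-11968=297576; balance=942420-297576=644844
17. interest=⌊644844·127/10000⌋=8189; principal=309544-8189=301355; balance=644844-301355=343489
18. interest=⌊343489·127/10000⌋=4362; principal=309544-4362=305182; balance=343489-305182=38307
19. interest=⌊38307·127/10000⌋=486; principal=min(309544-486,38307)=38307; balance=38307-38307=0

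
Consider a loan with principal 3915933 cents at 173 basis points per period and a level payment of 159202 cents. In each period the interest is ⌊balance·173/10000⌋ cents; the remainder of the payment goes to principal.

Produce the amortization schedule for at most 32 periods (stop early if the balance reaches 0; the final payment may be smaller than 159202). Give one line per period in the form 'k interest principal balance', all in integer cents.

1. interest=⌊3915933·173/10000⌋=67745; principal=159202-67745=91457; balance=3915933-91457=3824476
2. interest=⌊3824476·173/10000⌋=66163; principal=159202-66163=93039; balance=3824476-93039=3731437
3. interest=⌊3731437·173/10000⌋=64553; principal=159202-64553=94649; balance=3731437-94649=3636788
4. interest=⌊3636788·173/10000⌋=62916; principal=159202-62916=96286; balance=3636788-96286=3540502
5. interest=⌊3540502·173/10000⌋=61250; principal=159202-61250=97952; balance=3540502-97952=3442550
6. interest=⌊3442550·173/10000⌋=59556; principal=159202-59556=99646; balance=3442550-99646=3342904
7. interest=⌊3342904·173/10000⌋=57832; principal=159202-57832=101370; balance=3342904-101370=3241534
8. interest=⌊3241534·173/10000⌋=56078; principal=159202-56078=103124; balance=3241534-103124=3138410
9. interest=⌊3138410·173/10000⌋=54294; principal=159202-54294=104908; balance=3138410-104908=3033502
10. interest=⌊3033502·173/10000⌋=52479; principal=159202-52479=106723; balance=3033502-106723=2926779
11. interest=⌊2926779·173/10000⌋=50633; principal=159202-50633=108569; balance=2926779-108569=2818210
12. interest=⌊2818210·173/10000⌋=48755; principal=159202-48755=110447; balance=2818210-110447=2707763
13. interest=⌊2707763·173/10000⌋=46844; principal=159202-46844=112358; balance=2707763-112358=2595405
14. interest=⌊2595405·173/10000⌋=44900; principal=159202-44900=114302; balance=2595405-114302=2481103
15. interest=⌊2481103·173/10000⌋=42923; principal=159202-42923=116279; balance=2481103-116279=2364824
16. interest=⌊2364824·173/10000⌋=40911; principal=159202-40911=118291; balance=2364824-118291=2246533
17. interest=⌊2246533·173/10000⌋=38865; principal=159202-38865=120337; balance=2246533-120337=2126196
18. interest=⌊2126196·173/10000⌋=36783; principal=159202-36783=122419; balance=2126196-122419=2003777
19. interest=⌊2003777·173/10000⌋=34665; principal=159202-34665=124537; balance=2003777-124537=1879240
20. interest=⌊1879240·173/10000⌋=32510; principal=159202-32510=126692; balance=1879240-126692=1752548
21. interest=⌊1752548·173/10000⌋=30319; principal=159202-30319=128883; balance=1752548-128883=1623665
22. interest=⌊1623665·173/10000⌋=28089; principal=159202-28089=131113; balance=1623665-131113=1492552
23. interest=⌊1492552·173/10000⌋=25821; principal=159202-25821=133381; balance=1492552-133381=1359171
24. interest=⌊1359171·173/10000⌋=23513; principal=159202-23513=135689; balance=1359171-135689=1223482
25. interest=⌊1223482·173/10000⌋=21166; principal=159202-21166=138036; balance=1223482-138036=1085446
26. interest=⌊1085446·173/10000⌋=18778; principal=159202-18778=140424; balance=1085446-140424=945022
27. interest=⌊945022·173/10000⌋=16348; principal=159202-16348=142854; balance=945022-142854=802168
28. interest=⌊802168·173/10000⌋=13877; principal=159202-13877=145325; balance=802168-145325=656843
29. interest=⌊656843·173/10000⌋=11363; principal=159202-11363=147839; balance=656843-147839=509004
30. interest=⌊509004·173/10000⌋=8805; principal=159202-8805=150397; balance=509004-150397=358607
31. interest=⌊358607·173/10000⌋=6203; principal=159202-6203=152999; balance=358607-152999=205608
32. interest=⌊205608·173/10000⌋=3557; principal=159202-3557=155645; balance=205608-155645=49963

1 67745 91457 3824476
2 66163 93039 3731437
3 64553 94649 3636788
4 62916 96286 3540502
5 61250 97952 3442550
6 59556 99646 3342904
7 57832 101370 3241534
8 56078 103124 3138410
9 54294 104908 3033502
10 52479 106723 2926779
11 50633 108569 2818210
12 48755 110447 2707763
13 46844 112358 2595405
14 44900 114302 2481103
15 42923 116279 2364824
16 40911 118291 2246533
17 38865 120337 2126196
18 36783 122419 2003777
19 34665 124537 1879240
20 32510 126692 1752548
21 30319 128883 1623665
22 28089 131113 1492552
23 25821 133381 1359171
24 23513 135689 1223482
25 21166 138036 1085446
26 18778 140424 945022
27 16348 142854 802168
28 13877 145325 656843
29 11363 147839 509004
30 8805 150397 358607
31 6203 152999 205608
32 3557 155645 49963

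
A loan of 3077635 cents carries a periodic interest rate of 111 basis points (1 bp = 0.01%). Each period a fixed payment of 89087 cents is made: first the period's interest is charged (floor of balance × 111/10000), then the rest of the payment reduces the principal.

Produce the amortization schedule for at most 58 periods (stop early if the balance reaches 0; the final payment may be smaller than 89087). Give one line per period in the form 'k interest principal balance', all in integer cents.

1. interest=⌊3077635·111/10000⌋=34161; principal=89087-34161=54926; balance=3077635-54926=3022709
2. interest=⌊3022709·111/10000⌋=33552; principal=89087-33552=55535; balance=3022709-55535=2967174
3. interest=⌊2967174·111/10000⌋=32935; principal=89087-32935=56152; balance=2967174-56152=2911022
4. interest=⌊2911022·111/10000⌋=32312; principal=89087-32312=56775; balance=2911022-56775=2854247
5. interest=⌊2854247·111/10000⌋=31682; principal=89087-31682=57405; balance=2854247-57405=2796842
6. interest=⌊2796842·111/10000⌋=31044; principal=89087-31044=58043; balance=2796842-58043=2738799
7. interest=⌊2738799·111/10000⌋=30400; principal=89087-30400=58687; balance=2738799-58687=2680112
8. interest=⌊2680112·111/10000⌋=29749; principal=89087-29749=59338; balance=2680112-59338=2620774
9. interest=⌊2620774·111/10000⌋=29090; principal=89087-29090=59997; balance=2620774-59997=2560777
10. interest=⌊2560777·111/10000⌋=28424; principal=89087-28424=60663; balance=2560777-60663=2500114
11. interest=⌊2500114·111/10000⌋=27751; principal=89087-27751=61336; balance=2500114-61336=2438778
12. interest=⌊2438778·111/10000⌋=27070; principal=89087-27070=62017; balance=2438778-62017=2376761
13. interest=⌊2376761·111/10000⌋=26382; principal=89087-26382=62705; balance=2376761-62705=2314056
14. interest=⌊2314056·111/10000⌋=25686; principal=89087-25686=63401; balance=2314056-63401=2250655
15. interest=⌊2250655·111/10000⌋=24982; principal=89087-24982=64105; balance=2250655-64105=2186550
16. interest=⌊2186550·111/10000⌋=24270; principal=89087-24270=64817; balance=2186550-64817=2121733
17. interest=⌊2121733·111/10000⌋=23551; principal=89087-23551=65536; balance=2121733-65536=2056197
18. interest=⌊2056197·111/10000⌋=22823; principal=89087-22823=66264; balance=2056197-66264=1989933
19. interest=⌊1989933·111/10000⌋=22088; principal=89087-22088=66999; balance=1989933-66999=1922934
20. interest=⌊1922934·111/10000⌋=21344; principal=89087-21344=67743; balance=1922934-67743=1855191
21. interest=⌊1855191·111/10000⌋=20592; principal=89087-20592=68495; balance=1855191-68495=1786696
22. interest=⌊1786696·111/10000⌋=19832; principal=89087-19832=69255; balance=1786696-69255=1717441
23. interest=⌊1717441·111/10000⌋=19063; principal=89087-19063=70024; balance=1717441-70024=1647417
24. interest=⌊1647417·111/10000⌋=18286; principal=89087-18286=70801; balance=1647417-70801=1576616
25. interest=⌊1576616·111/10000⌋=17500; principal=89087-17500=71587; balance=1576616-71587=1505029
26. interest=⌊1505029·111/10000⌋=16705; principal=89087-16705=72382; balance=1505029-72382=1432647
27. interest=⌊1432647·111/10000⌋=15902; principal=89087-15902=73185; balance=1432647-73185=1359462
28. interest=⌊1359462·111/10000⌋=15090; principal=89087-15090=73997; balance=1359462-73997=1285465
29. interest=⌊1285465·111/10000⌋=14268; principal=89087-14268=74819; balance=1285465-74819=1210646
30. interest=⌊1210646·111/10000⌋=13438; principal=89087-13438=75649; balance=1210646-75649=1134997
31. interest=⌊1134997·111/10000⌋=12598; principal=89087-12598=76489; balance=1134997-76489=1058508
32. interest=⌊1058508·111/10000⌋=11749; principal=89087-11749=77338; balance=1058508-77338=981170
33. interest=⌊981170·111/10000⌋=10890; principal=89087-10890=78197; balance=981170-78197=902973
34. interest=⌊902973·111/10000⌋=10023; principal=89087-10023=79064; balance=902973-79064=823909
35. interest=⌊823909·111/10000⌋=9145; principal=89087-9145=79942; balance=823909-79942=743967
36. interest=⌊743967·111/10000⌋=8258; principal=89087-8258=80829; balance=743967-80829=663138
37. interest=⌊663138·111/10000⌋=7360; principal=89087-7360=81727; balance=663138-81727=581411
38. interest=⌊581411·111/10000⌋=6453; principal=89087-6453=82634; balance=581411-82634=498777
39. interest=⌊498777·111/10000⌋=5536; principal=89087-5536=83551; balance=498777-83551=415226
40. interest=⌊415226·111/10000⌋=4609; principal=89087-4609=84478; balance=415226-84478=330748
41. interest=⌊330748·111/10000⌋=3671; principal=89087-3671=85416; balance=330748-85416=245332
42. interest=⌊245332·111/10000⌋=2723; principal=89087-2723=86364; balance=245332-86364=158968
43. interest=⌊158968·111/10000⌋=1764; principal=89087-1764=87323; balance=158968-87323=71645
44. interest=⌊71645·111/10000⌋=795; principal=min(89087-795,71645)=71645; balance=71645-71645=0

1 34161 54926 3022709
2 33552 55535 2967174
3 32935 56152 2911022
4 32312 56775 2854247
5 31682 57405 2796842
6 31044 58043 2738799
7 30400 58687 2680112
8 29749 59338 2620774
9 29090 59997 2560777
10 28424 60663 2500114
11 27751 61336 2438778
12 27070 62017 2376761
13 26382 62705 2314056
14 25686 63401 2250655
15 24982 64105 2186550
16 24270 64817 2121733
17 23551 65536 2056197
18 22823 66264 1989933
19 22088 66999 1922934
20 21344 67743 1855191
21 20592 68495 1786696
22 19832 69255 1717441
23 19063 70024 1647417
24 18286 70801 1576616
25 17500 71587 1505029
26 16705 72382 1432647
27 15902 73185 1359462
28 15090 73997 1285465
29 14268 74819 1210646
30 13438 75649 1134997
31 12598 76489 1058508
32 11749 77338 981170
33 10890 78197 902973
34 10023 79064 823909
35 9145 79942 743967
36 8258 80829 663138
37 7360 81727 581411
38 6453 82634 498777
39 5536 83551 415226
40 4609 84478 330748
41 3671 85416 245332
42 2723 86364 158968
43 1764 87323 71645
44 795 71645 0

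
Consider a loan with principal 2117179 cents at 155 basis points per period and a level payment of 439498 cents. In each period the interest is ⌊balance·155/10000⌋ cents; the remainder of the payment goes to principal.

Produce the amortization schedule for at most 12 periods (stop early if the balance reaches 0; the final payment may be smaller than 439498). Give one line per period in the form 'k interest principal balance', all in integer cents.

1 32816 406682 1710497
2 26512 412986 1297511
3 20111 419387 878124
4 13610 425888 452236
5 7009 432489 19747
6 306 19747 0

1. interest=⌊2117179·155/10000⌋=32816; principal=439498-32816=406682; balance=2117179-406682=1710497
2. interest=⌊1710497·155/10000⌋=26512; principal=439498-26512=412986; balance=1710497-412986=1297511
3. interest=⌊1297511·155/10000⌋=20111; principal=439498-20111=419387; balance=1297511-419387=878124
4. interest=⌊878124·155/10000⌋=13610; principal=439498-13610=425888; balance=878124-425888=452236
5. interest=⌊452236·155/10000⌋=7009; principal=439498-7009=432489; balance=452236-432489=19747
6. interest=⌊19747·155/10000⌋=306; principal=min(439498-306,19747)=19747; balance=19747-19747=0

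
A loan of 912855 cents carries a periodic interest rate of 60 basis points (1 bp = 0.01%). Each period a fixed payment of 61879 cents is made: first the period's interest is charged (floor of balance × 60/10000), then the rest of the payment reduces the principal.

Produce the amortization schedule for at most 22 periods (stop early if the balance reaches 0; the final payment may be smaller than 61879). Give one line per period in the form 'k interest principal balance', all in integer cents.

1 5477 56402 856453
2 5138 56741 799712
3 4798 57081 742631
4 4455 57424 685207
5 4111 57768 627439
6 3764 58115 569324
7 3415 58464 510860
8 3065 58814 452046
9 2712 59167 392879
10 2357 59522 333357
11 2000 59879 273478
12 1640 60239 213239
13 1279 60600 152639
14 915 60964 91675
15 550 61329 30346
16 182 30346 0

1. interest=⌊912855·60/10000⌋=5477; principal=61879-5477=56402; balance=912855-56402=856453
2. interest=⌊856453·60/10000⌋=5138; principal=61879-5138=56741; balance=856453-56741=799712
3. interest=⌊799712·60/10000⌋=4798; principal=61879-4798=57081; balance=799712-57081=742631
4. interest=⌊742631·60/10000⌋=4455; principal=61879-4455=57424; balance=742631-57424=685207
5. interest=⌊685207·60/10000⌋=4111; principal=61879-4111=57768; balance=685207-57768=627439
6. interest=⌊627439·60/10000⌋=3764; principal=61879-3764=58115; balance=627439-58115=569324
7. interest=⌊569324·60/10000⌋=3415; principal=61879-3415=58464; balance=569324-58464=510860
8. interest=⌊510860·60/10000⌋=3065; principal=61879-3065=58814; balance=510860-58814=452046
9. interest=⌊452046·60/10000⌋=2712; principal=61879-2712=59167; balance=452046-59167=392879
10. interest=⌊392879·60/10000⌋=2357; principal=61879-2357=59522; balance=392879-59522=333357
11. interest=⌊333357·60/10000⌋=2000; principal=61879-2000=59879; balance=333357-59879=273478
12. interest=⌊273478·60/10000⌋=1640; principal=61879-1640=60239; balance=273478-60239=213239
13. interest=⌊213239·60/10000⌋=1279; principal=61879-1279=60600; balance=213239-60600=152639
14. interest=⌊152639·60/10000⌋=915; principal=61879-915=60964; balance=152639-60964=91675
15. interest=⌊91675·60/10000⌋=550; principal=61879-550=61329; balance=91675-61329=30346
16. interest=⌊30346·60/10000⌋=182; principal=min(61879-182,30346)=30346; balance=30346-30346=0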